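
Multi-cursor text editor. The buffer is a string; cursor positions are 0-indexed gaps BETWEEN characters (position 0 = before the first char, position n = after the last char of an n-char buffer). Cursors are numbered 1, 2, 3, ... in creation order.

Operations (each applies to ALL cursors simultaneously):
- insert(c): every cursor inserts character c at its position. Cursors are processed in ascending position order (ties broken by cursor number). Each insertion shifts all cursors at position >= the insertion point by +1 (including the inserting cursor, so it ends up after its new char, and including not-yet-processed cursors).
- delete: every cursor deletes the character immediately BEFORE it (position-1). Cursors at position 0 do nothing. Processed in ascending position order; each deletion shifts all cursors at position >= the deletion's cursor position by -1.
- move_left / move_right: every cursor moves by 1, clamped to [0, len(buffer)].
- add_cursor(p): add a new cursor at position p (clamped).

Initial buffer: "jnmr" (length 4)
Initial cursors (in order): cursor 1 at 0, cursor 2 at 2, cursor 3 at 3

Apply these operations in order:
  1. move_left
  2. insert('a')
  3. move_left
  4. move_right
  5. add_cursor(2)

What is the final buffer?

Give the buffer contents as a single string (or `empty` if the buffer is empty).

Answer: ajanamr

Derivation:
After op 1 (move_left): buffer="jnmr" (len 4), cursors c1@0 c2@1 c3@2, authorship ....
After op 2 (insert('a')): buffer="ajanamr" (len 7), cursors c1@1 c2@3 c3@5, authorship 1.2.3..
After op 3 (move_left): buffer="ajanamr" (len 7), cursors c1@0 c2@2 c3@4, authorship 1.2.3..
After op 4 (move_right): buffer="ajanamr" (len 7), cursors c1@1 c2@3 c3@5, authorship 1.2.3..
After op 5 (add_cursor(2)): buffer="ajanamr" (len 7), cursors c1@1 c4@2 c2@3 c3@5, authorship 1.2.3..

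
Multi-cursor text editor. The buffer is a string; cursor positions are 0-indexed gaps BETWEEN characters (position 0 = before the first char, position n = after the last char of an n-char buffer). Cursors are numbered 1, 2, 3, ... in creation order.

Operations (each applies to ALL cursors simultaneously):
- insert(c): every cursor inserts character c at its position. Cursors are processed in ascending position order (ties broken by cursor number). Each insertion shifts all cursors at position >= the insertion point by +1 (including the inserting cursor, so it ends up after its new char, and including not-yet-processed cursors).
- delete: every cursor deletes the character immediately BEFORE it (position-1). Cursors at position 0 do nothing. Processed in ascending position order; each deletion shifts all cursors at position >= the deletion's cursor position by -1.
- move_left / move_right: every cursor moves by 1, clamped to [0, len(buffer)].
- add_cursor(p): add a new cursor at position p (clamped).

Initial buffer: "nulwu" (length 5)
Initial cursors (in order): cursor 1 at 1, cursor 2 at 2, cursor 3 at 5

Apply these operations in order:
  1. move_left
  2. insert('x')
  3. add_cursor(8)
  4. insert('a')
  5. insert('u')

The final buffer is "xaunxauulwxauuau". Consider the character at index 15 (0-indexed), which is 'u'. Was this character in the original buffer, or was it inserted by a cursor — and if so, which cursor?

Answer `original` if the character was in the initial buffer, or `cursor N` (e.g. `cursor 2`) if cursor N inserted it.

Answer: cursor 4

Derivation:
After op 1 (move_left): buffer="nulwu" (len 5), cursors c1@0 c2@1 c3@4, authorship .....
After op 2 (insert('x')): buffer="xnxulwxu" (len 8), cursors c1@1 c2@3 c3@7, authorship 1.2...3.
After op 3 (add_cursor(8)): buffer="xnxulwxu" (len 8), cursors c1@1 c2@3 c3@7 c4@8, authorship 1.2...3.
After op 4 (insert('a')): buffer="xanxaulwxaua" (len 12), cursors c1@2 c2@5 c3@10 c4@12, authorship 11.22...33.4
After op 5 (insert('u')): buffer="xaunxauulwxauuau" (len 16), cursors c1@3 c2@7 c3@13 c4@16, authorship 111.222...333.44
Authorship (.=original, N=cursor N): 1 1 1 . 2 2 2 . . . 3 3 3 . 4 4
Index 15: author = 4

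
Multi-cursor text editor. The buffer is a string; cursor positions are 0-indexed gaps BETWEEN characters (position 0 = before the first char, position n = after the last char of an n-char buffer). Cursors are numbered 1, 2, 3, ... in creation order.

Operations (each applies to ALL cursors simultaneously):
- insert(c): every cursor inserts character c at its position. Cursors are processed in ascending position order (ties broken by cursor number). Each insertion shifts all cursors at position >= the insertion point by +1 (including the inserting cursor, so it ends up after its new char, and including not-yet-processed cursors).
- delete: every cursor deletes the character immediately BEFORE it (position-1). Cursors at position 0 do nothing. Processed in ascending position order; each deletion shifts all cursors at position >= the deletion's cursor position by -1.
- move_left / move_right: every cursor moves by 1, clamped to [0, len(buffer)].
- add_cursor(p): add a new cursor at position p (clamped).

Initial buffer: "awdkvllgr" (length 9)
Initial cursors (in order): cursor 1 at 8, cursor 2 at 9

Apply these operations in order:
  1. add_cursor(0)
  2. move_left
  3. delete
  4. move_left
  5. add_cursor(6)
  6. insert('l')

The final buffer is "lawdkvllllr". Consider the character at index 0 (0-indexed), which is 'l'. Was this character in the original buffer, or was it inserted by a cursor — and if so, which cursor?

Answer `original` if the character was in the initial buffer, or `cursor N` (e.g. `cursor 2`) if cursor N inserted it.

After op 1 (add_cursor(0)): buffer="awdkvllgr" (len 9), cursors c3@0 c1@8 c2@9, authorship .........
After op 2 (move_left): buffer="awdkvllgr" (len 9), cursors c3@0 c1@7 c2@8, authorship .........
After op 3 (delete): buffer="awdkvlr" (len 7), cursors c3@0 c1@6 c2@6, authorship .......
After op 4 (move_left): buffer="awdkvlr" (len 7), cursors c3@0 c1@5 c2@5, authorship .......
After op 5 (add_cursor(6)): buffer="awdkvlr" (len 7), cursors c3@0 c1@5 c2@5 c4@6, authorship .......
After op 6 (insert('l')): buffer="lawdkvllllr" (len 11), cursors c3@1 c1@8 c2@8 c4@10, authorship 3.....12.4.
Authorship (.=original, N=cursor N): 3 . . . . . 1 2 . 4 .
Index 0: author = 3

Answer: cursor 3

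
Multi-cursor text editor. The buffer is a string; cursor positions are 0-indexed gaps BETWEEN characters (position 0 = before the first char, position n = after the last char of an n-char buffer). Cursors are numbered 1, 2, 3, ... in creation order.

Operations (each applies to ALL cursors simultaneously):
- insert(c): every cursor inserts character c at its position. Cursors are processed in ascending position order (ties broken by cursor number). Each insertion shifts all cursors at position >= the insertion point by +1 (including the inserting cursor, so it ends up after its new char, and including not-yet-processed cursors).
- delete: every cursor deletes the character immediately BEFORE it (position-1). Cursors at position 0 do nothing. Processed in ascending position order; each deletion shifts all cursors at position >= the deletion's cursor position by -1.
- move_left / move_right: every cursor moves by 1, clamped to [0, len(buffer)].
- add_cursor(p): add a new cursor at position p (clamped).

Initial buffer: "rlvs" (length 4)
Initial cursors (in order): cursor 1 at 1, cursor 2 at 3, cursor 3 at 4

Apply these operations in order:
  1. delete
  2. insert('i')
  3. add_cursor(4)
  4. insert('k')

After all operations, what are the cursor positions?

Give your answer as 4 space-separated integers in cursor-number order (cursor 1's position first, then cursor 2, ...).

After op 1 (delete): buffer="l" (len 1), cursors c1@0 c2@1 c3@1, authorship .
After op 2 (insert('i')): buffer="ilii" (len 4), cursors c1@1 c2@4 c3@4, authorship 1.23
After op 3 (add_cursor(4)): buffer="ilii" (len 4), cursors c1@1 c2@4 c3@4 c4@4, authorship 1.23
After op 4 (insert('k')): buffer="ikliikkk" (len 8), cursors c1@2 c2@8 c3@8 c4@8, authorship 11.23234

Answer: 2 8 8 8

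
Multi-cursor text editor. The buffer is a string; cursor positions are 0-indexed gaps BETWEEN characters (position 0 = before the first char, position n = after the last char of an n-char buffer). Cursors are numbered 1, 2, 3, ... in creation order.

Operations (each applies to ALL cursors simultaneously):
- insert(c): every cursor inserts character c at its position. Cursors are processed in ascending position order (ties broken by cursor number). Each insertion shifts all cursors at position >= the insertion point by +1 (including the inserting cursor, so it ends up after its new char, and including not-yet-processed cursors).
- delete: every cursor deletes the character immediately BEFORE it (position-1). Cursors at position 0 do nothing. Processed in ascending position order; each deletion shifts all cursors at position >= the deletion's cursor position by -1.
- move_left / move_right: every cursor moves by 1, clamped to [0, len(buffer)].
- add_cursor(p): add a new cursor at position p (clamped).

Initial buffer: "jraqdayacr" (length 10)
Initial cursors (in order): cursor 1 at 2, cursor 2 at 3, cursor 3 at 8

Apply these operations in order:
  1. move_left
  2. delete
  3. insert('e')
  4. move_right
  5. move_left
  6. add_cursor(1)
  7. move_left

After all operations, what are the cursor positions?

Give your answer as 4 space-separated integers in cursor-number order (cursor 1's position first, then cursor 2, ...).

Answer: 1 1 6 0

Derivation:
After op 1 (move_left): buffer="jraqdayacr" (len 10), cursors c1@1 c2@2 c3@7, authorship ..........
After op 2 (delete): buffer="aqdaacr" (len 7), cursors c1@0 c2@0 c3@4, authorship .......
After op 3 (insert('e')): buffer="eeaqdaeacr" (len 10), cursors c1@2 c2@2 c3@7, authorship 12....3...
After op 4 (move_right): buffer="eeaqdaeacr" (len 10), cursors c1@3 c2@3 c3@8, authorship 12....3...
After op 5 (move_left): buffer="eeaqdaeacr" (len 10), cursors c1@2 c2@2 c3@7, authorship 12....3...
After op 6 (add_cursor(1)): buffer="eeaqdaeacr" (len 10), cursors c4@1 c1@2 c2@2 c3@7, authorship 12....3...
After op 7 (move_left): buffer="eeaqdaeacr" (len 10), cursors c4@0 c1@1 c2@1 c3@6, authorship 12....3...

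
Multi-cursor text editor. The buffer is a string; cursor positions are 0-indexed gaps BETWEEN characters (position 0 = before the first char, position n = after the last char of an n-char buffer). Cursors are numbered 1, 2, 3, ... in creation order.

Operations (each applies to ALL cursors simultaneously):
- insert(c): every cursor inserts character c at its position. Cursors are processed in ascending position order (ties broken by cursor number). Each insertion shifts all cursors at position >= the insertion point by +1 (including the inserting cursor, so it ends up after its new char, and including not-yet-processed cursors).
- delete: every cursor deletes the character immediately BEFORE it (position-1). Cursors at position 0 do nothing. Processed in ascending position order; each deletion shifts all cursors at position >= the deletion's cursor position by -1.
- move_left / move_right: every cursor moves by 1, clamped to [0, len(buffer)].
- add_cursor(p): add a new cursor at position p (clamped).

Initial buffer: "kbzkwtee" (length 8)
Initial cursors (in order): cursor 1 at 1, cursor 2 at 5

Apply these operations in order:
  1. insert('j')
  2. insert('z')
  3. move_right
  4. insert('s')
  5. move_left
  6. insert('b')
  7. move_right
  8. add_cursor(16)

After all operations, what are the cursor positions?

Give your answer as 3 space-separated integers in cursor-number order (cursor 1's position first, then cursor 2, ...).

After op 1 (insert('j')): buffer="kjbzkwjtee" (len 10), cursors c1@2 c2@7, authorship .1....2...
After op 2 (insert('z')): buffer="kjzbzkwjztee" (len 12), cursors c1@3 c2@9, authorship .11....22...
After op 3 (move_right): buffer="kjzbzkwjztee" (len 12), cursors c1@4 c2@10, authorship .11....22...
After op 4 (insert('s')): buffer="kjzbszkwjztsee" (len 14), cursors c1@5 c2@12, authorship .11.1...22.2..
After op 5 (move_left): buffer="kjzbszkwjztsee" (len 14), cursors c1@4 c2@11, authorship .11.1...22.2..
After op 6 (insert('b')): buffer="kjzbbszkwjztbsee" (len 16), cursors c1@5 c2@13, authorship .11.11...22.22..
After op 7 (move_right): buffer="kjzbbszkwjztbsee" (len 16), cursors c1@6 c2@14, authorship .11.11...22.22..
After op 8 (add_cursor(16)): buffer="kjzbbszkwjztbsee" (len 16), cursors c1@6 c2@14 c3@16, authorship .11.11...22.22..

Answer: 6 14 16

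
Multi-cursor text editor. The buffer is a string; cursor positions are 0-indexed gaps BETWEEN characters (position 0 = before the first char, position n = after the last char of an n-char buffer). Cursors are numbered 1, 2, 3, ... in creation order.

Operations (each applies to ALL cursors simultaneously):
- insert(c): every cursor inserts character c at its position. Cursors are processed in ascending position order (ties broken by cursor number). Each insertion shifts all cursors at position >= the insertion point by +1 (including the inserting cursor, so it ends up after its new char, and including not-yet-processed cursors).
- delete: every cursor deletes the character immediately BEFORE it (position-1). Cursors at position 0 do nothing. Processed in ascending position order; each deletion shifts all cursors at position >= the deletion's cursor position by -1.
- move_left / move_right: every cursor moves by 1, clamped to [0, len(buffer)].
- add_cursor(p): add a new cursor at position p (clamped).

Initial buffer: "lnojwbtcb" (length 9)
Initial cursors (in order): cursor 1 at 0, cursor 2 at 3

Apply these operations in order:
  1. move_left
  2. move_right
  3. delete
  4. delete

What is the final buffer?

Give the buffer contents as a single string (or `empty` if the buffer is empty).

After op 1 (move_left): buffer="lnojwbtcb" (len 9), cursors c1@0 c2@2, authorship .........
After op 2 (move_right): buffer="lnojwbtcb" (len 9), cursors c1@1 c2@3, authorship .........
After op 3 (delete): buffer="njwbtcb" (len 7), cursors c1@0 c2@1, authorship .......
After op 4 (delete): buffer="jwbtcb" (len 6), cursors c1@0 c2@0, authorship ......

Answer: jwbtcb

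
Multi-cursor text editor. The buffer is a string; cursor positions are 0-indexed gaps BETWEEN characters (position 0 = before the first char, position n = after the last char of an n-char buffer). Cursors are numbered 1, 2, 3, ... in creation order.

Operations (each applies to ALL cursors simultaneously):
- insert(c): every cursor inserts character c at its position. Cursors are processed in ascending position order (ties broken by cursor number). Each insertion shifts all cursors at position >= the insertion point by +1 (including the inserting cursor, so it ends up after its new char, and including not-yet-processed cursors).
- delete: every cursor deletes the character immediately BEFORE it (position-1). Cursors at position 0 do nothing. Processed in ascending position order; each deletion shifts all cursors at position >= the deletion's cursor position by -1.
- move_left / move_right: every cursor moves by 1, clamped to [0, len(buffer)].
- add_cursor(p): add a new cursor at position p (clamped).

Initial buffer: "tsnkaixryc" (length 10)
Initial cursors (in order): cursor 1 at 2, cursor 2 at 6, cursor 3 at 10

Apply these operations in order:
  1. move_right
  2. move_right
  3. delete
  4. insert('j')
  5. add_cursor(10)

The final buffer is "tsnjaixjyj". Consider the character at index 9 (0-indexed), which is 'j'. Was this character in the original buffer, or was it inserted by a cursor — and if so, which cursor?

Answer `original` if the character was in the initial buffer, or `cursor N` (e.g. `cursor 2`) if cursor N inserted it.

Answer: cursor 3

Derivation:
After op 1 (move_right): buffer="tsnkaixryc" (len 10), cursors c1@3 c2@7 c3@10, authorship ..........
After op 2 (move_right): buffer="tsnkaixryc" (len 10), cursors c1@4 c2@8 c3@10, authorship ..........
After op 3 (delete): buffer="tsnaixy" (len 7), cursors c1@3 c2@6 c3@7, authorship .......
After op 4 (insert('j')): buffer="tsnjaixjyj" (len 10), cursors c1@4 c2@8 c3@10, authorship ...1...2.3
After op 5 (add_cursor(10)): buffer="tsnjaixjyj" (len 10), cursors c1@4 c2@8 c3@10 c4@10, authorship ...1...2.3
Authorship (.=original, N=cursor N): . . . 1 . . . 2 . 3
Index 9: author = 3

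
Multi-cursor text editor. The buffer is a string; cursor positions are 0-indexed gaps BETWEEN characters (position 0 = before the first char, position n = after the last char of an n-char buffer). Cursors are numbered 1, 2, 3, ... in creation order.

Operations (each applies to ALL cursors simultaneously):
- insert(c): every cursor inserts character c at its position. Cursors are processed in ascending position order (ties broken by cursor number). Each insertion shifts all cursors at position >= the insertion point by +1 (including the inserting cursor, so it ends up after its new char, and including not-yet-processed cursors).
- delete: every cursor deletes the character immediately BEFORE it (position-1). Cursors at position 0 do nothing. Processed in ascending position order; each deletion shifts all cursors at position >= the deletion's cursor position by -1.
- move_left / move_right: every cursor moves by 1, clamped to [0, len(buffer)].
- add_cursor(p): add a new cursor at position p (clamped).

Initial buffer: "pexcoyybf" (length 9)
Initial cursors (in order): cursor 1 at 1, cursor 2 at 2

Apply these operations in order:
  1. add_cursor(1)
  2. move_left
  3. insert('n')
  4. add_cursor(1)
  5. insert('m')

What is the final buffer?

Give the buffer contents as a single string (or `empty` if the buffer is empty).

Answer: nmnmmpnmexcoyybf

Derivation:
After op 1 (add_cursor(1)): buffer="pexcoyybf" (len 9), cursors c1@1 c3@1 c2@2, authorship .........
After op 2 (move_left): buffer="pexcoyybf" (len 9), cursors c1@0 c3@0 c2@1, authorship .........
After op 3 (insert('n')): buffer="nnpnexcoyybf" (len 12), cursors c1@2 c3@2 c2@4, authorship 13.2........
After op 4 (add_cursor(1)): buffer="nnpnexcoyybf" (len 12), cursors c4@1 c1@2 c3@2 c2@4, authorship 13.2........
After op 5 (insert('m')): buffer="nmnmmpnmexcoyybf" (len 16), cursors c4@2 c1@5 c3@5 c2@8, authorship 14313.22........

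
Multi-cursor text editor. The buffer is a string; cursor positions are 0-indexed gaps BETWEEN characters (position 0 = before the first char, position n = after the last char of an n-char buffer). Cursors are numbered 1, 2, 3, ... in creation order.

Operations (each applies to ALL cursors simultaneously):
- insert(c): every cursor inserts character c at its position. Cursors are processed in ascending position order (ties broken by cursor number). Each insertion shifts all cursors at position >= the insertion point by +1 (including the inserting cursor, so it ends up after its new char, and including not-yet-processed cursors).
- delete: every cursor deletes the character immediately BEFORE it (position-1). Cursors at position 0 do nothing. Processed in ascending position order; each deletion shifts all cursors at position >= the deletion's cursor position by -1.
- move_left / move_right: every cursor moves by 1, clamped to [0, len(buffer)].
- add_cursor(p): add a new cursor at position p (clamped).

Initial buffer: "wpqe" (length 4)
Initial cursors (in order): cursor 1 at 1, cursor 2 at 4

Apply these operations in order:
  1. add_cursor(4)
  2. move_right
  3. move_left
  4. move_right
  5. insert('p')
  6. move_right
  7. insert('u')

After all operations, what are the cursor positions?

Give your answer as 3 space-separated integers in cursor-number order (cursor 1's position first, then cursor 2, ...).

Answer: 5 10 10

Derivation:
After op 1 (add_cursor(4)): buffer="wpqe" (len 4), cursors c1@1 c2@4 c3@4, authorship ....
After op 2 (move_right): buffer="wpqe" (len 4), cursors c1@2 c2@4 c3@4, authorship ....
After op 3 (move_left): buffer="wpqe" (len 4), cursors c1@1 c2@3 c3@3, authorship ....
After op 4 (move_right): buffer="wpqe" (len 4), cursors c1@2 c2@4 c3@4, authorship ....
After op 5 (insert('p')): buffer="wppqepp" (len 7), cursors c1@3 c2@7 c3@7, authorship ..1..23
After op 6 (move_right): buffer="wppqepp" (len 7), cursors c1@4 c2@7 c3@7, authorship ..1..23
After op 7 (insert('u')): buffer="wppqueppuu" (len 10), cursors c1@5 c2@10 c3@10, authorship ..1.1.2323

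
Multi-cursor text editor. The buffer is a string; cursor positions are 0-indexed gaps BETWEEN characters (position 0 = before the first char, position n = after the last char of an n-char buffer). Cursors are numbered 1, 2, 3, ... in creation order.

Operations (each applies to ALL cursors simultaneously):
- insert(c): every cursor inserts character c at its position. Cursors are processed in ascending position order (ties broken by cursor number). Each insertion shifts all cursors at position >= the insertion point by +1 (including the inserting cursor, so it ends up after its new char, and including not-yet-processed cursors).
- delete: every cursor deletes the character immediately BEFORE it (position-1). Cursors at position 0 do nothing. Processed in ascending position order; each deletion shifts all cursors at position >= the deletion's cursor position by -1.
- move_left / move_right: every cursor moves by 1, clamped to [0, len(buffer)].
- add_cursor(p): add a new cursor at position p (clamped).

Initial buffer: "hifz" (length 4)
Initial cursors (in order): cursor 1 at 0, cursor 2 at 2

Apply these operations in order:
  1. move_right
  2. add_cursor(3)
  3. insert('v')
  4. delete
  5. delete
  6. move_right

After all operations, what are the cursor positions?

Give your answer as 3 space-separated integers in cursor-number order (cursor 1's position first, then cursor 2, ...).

After op 1 (move_right): buffer="hifz" (len 4), cursors c1@1 c2@3, authorship ....
After op 2 (add_cursor(3)): buffer="hifz" (len 4), cursors c1@1 c2@3 c3@3, authorship ....
After op 3 (insert('v')): buffer="hvifvvz" (len 7), cursors c1@2 c2@6 c3@6, authorship .1..23.
After op 4 (delete): buffer="hifz" (len 4), cursors c1@1 c2@3 c3@3, authorship ....
After op 5 (delete): buffer="z" (len 1), cursors c1@0 c2@0 c3@0, authorship .
After op 6 (move_right): buffer="z" (len 1), cursors c1@1 c2@1 c3@1, authorship .

Answer: 1 1 1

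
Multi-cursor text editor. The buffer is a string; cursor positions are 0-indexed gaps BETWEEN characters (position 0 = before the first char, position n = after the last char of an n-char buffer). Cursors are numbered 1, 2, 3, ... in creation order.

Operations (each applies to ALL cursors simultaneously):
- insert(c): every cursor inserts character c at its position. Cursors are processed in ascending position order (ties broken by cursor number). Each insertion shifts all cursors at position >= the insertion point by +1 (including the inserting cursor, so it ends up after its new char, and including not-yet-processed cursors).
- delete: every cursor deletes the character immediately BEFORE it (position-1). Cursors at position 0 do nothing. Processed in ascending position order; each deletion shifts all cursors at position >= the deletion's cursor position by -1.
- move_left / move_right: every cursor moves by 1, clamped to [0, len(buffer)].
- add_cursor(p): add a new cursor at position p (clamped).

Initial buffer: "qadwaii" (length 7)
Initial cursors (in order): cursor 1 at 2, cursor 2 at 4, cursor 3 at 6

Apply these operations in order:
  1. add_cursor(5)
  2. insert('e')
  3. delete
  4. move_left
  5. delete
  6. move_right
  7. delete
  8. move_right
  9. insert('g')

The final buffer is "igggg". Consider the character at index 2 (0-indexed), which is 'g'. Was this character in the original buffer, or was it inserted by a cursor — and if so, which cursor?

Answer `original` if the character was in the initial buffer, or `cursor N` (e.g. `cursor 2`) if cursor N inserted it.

Answer: cursor 2

Derivation:
After op 1 (add_cursor(5)): buffer="qadwaii" (len 7), cursors c1@2 c2@4 c4@5 c3@6, authorship .......
After op 2 (insert('e')): buffer="qaedweaeiei" (len 11), cursors c1@3 c2@6 c4@8 c3@10, authorship ..1..2.4.3.
After op 3 (delete): buffer="qadwaii" (len 7), cursors c1@2 c2@4 c4@5 c3@6, authorship .......
After op 4 (move_left): buffer="qadwaii" (len 7), cursors c1@1 c2@3 c4@4 c3@5, authorship .......
After op 5 (delete): buffer="aii" (len 3), cursors c1@0 c2@1 c3@1 c4@1, authorship ...
After op 6 (move_right): buffer="aii" (len 3), cursors c1@1 c2@2 c3@2 c4@2, authorship ...
After op 7 (delete): buffer="i" (len 1), cursors c1@0 c2@0 c3@0 c4@0, authorship .
After op 8 (move_right): buffer="i" (len 1), cursors c1@1 c2@1 c3@1 c4@1, authorship .
After op 9 (insert('g')): buffer="igggg" (len 5), cursors c1@5 c2@5 c3@5 c4@5, authorship .1234
Authorship (.=original, N=cursor N): . 1 2 3 4
Index 2: author = 2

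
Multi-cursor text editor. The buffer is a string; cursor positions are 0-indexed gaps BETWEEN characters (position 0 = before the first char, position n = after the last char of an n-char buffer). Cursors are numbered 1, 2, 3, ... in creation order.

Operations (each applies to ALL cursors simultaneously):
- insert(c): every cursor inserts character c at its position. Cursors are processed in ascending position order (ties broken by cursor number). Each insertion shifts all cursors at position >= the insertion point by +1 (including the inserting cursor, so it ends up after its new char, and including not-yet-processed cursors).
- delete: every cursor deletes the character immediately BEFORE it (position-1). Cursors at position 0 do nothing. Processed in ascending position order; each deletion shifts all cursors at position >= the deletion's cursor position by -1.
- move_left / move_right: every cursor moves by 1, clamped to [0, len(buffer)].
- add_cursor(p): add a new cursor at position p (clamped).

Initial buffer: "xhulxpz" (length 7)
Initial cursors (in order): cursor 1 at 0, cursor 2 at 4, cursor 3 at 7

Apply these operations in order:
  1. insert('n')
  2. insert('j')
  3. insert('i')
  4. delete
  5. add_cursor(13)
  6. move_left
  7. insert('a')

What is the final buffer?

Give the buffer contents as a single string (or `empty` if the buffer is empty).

After op 1 (insert('n')): buffer="nxhulnxpzn" (len 10), cursors c1@1 c2@6 c3@10, authorship 1....2...3
After op 2 (insert('j')): buffer="njxhulnjxpznj" (len 13), cursors c1@2 c2@8 c3@13, authorship 11....22...33
After op 3 (insert('i')): buffer="njixhulnjixpznji" (len 16), cursors c1@3 c2@10 c3@16, authorship 111....222...333
After op 4 (delete): buffer="njxhulnjxpznj" (len 13), cursors c1@2 c2@8 c3@13, authorship 11....22...33
After op 5 (add_cursor(13)): buffer="njxhulnjxpznj" (len 13), cursors c1@2 c2@8 c3@13 c4@13, authorship 11....22...33
After op 6 (move_left): buffer="njxhulnjxpznj" (len 13), cursors c1@1 c2@7 c3@12 c4@12, authorship 11....22...33
After op 7 (insert('a')): buffer="najxhulnajxpznaaj" (len 17), cursors c1@2 c2@9 c3@16 c4@16, authorship 111....222...3343

Answer: najxhulnajxpznaaj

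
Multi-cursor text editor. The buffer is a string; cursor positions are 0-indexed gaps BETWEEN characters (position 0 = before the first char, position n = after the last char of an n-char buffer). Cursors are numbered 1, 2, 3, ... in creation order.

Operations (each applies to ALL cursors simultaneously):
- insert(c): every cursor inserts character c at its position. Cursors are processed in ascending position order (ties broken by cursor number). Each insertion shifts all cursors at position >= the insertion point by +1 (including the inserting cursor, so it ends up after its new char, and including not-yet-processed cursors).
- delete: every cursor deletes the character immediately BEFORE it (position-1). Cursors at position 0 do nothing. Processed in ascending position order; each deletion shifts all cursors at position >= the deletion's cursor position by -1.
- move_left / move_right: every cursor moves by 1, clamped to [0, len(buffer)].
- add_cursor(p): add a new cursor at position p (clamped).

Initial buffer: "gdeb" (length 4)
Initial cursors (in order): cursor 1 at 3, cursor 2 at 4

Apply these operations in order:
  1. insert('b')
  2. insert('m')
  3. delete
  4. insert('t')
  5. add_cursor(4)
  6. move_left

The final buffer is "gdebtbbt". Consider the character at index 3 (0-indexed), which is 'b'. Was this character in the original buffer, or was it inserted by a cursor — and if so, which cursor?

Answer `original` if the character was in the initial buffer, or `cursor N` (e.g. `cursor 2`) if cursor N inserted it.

After op 1 (insert('b')): buffer="gdebbb" (len 6), cursors c1@4 c2@6, authorship ...1.2
After op 2 (insert('m')): buffer="gdebmbbm" (len 8), cursors c1@5 c2@8, authorship ...11.22
After op 3 (delete): buffer="gdebbb" (len 6), cursors c1@4 c2@6, authorship ...1.2
After op 4 (insert('t')): buffer="gdebtbbt" (len 8), cursors c1@5 c2@8, authorship ...11.22
After op 5 (add_cursor(4)): buffer="gdebtbbt" (len 8), cursors c3@4 c1@5 c2@8, authorship ...11.22
After op 6 (move_left): buffer="gdebtbbt" (len 8), cursors c3@3 c1@4 c2@7, authorship ...11.22
Authorship (.=original, N=cursor N): . . . 1 1 . 2 2
Index 3: author = 1

Answer: cursor 1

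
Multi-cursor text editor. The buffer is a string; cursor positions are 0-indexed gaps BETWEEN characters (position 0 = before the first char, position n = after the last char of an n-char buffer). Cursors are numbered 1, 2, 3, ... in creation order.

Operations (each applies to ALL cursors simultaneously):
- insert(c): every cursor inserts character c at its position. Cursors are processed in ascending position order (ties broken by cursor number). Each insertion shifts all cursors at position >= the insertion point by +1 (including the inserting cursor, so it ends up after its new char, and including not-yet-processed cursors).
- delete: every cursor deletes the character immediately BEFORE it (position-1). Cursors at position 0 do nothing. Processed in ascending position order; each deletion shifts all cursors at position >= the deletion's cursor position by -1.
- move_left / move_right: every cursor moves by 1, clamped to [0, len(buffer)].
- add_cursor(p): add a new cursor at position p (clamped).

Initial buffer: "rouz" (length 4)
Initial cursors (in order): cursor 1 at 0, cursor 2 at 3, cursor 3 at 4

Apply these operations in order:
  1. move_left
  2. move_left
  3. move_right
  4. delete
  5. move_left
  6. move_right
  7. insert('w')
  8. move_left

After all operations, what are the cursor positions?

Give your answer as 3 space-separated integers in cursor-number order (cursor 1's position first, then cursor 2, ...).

Answer: 3 3 3

Derivation:
After op 1 (move_left): buffer="rouz" (len 4), cursors c1@0 c2@2 c3@3, authorship ....
After op 2 (move_left): buffer="rouz" (len 4), cursors c1@0 c2@1 c3@2, authorship ....
After op 3 (move_right): buffer="rouz" (len 4), cursors c1@1 c2@2 c3@3, authorship ....
After op 4 (delete): buffer="z" (len 1), cursors c1@0 c2@0 c3@0, authorship .
After op 5 (move_left): buffer="z" (len 1), cursors c1@0 c2@0 c3@0, authorship .
After op 6 (move_right): buffer="z" (len 1), cursors c1@1 c2@1 c3@1, authorship .
After op 7 (insert('w')): buffer="zwww" (len 4), cursors c1@4 c2@4 c3@4, authorship .123
After op 8 (move_left): buffer="zwww" (len 4), cursors c1@3 c2@3 c3@3, authorship .123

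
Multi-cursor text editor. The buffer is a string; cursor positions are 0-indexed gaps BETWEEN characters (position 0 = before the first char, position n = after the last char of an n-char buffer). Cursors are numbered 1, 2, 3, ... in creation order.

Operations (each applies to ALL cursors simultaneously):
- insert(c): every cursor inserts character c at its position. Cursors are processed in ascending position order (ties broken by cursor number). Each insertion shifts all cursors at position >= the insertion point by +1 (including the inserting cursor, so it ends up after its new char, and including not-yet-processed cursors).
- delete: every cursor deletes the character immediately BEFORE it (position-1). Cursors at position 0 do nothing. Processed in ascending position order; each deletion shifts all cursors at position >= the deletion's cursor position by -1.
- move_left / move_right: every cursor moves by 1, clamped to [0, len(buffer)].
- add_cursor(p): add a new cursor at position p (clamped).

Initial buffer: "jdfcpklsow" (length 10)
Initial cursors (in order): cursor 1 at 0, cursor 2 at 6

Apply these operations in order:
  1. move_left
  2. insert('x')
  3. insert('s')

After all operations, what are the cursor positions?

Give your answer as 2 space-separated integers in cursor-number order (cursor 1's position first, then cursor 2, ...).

After op 1 (move_left): buffer="jdfcpklsow" (len 10), cursors c1@0 c2@5, authorship ..........
After op 2 (insert('x')): buffer="xjdfcpxklsow" (len 12), cursors c1@1 c2@7, authorship 1.....2.....
After op 3 (insert('s')): buffer="xsjdfcpxsklsow" (len 14), cursors c1@2 c2@9, authorship 11.....22.....

Answer: 2 9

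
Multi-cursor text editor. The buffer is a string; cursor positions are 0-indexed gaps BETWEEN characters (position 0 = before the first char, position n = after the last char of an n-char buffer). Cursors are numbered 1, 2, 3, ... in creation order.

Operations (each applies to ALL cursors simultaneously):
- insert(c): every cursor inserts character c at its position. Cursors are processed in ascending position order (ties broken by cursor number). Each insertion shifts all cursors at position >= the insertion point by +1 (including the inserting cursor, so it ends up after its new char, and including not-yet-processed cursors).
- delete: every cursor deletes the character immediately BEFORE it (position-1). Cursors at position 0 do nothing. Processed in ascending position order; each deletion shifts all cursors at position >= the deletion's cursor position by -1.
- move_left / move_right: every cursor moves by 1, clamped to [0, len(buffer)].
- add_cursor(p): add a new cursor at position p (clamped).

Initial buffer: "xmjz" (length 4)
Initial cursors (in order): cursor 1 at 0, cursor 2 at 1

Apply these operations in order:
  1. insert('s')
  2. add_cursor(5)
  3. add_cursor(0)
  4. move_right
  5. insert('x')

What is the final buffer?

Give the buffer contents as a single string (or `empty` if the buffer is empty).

Answer: sxxxsmxjzx

Derivation:
After op 1 (insert('s')): buffer="sxsmjz" (len 6), cursors c1@1 c2@3, authorship 1.2...
After op 2 (add_cursor(5)): buffer="sxsmjz" (len 6), cursors c1@1 c2@3 c3@5, authorship 1.2...
After op 3 (add_cursor(0)): buffer="sxsmjz" (len 6), cursors c4@0 c1@1 c2@3 c3@5, authorship 1.2...
After op 4 (move_right): buffer="sxsmjz" (len 6), cursors c4@1 c1@2 c2@4 c3@6, authorship 1.2...
After op 5 (insert('x')): buffer="sxxxsmxjzx" (len 10), cursors c4@2 c1@4 c2@7 c3@10, authorship 14.12.2..3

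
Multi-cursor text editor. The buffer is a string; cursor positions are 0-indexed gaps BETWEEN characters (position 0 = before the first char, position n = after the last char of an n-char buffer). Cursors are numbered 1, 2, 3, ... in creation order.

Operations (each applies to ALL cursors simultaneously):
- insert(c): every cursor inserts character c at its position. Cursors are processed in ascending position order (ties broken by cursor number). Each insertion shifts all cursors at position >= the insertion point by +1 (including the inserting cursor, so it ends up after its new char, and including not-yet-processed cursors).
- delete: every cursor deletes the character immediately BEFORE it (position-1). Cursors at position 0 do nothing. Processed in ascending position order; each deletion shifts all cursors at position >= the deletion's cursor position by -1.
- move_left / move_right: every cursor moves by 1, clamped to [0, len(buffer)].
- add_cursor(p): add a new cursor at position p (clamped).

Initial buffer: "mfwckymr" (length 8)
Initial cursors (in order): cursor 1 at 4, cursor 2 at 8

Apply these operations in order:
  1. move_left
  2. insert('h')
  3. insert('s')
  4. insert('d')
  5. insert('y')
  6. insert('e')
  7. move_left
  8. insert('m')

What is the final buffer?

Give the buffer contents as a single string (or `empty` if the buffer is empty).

Answer: mfwhsdymeckymhsdymer

Derivation:
After op 1 (move_left): buffer="mfwckymr" (len 8), cursors c1@3 c2@7, authorship ........
After op 2 (insert('h')): buffer="mfwhckymhr" (len 10), cursors c1@4 c2@9, authorship ...1....2.
After op 3 (insert('s')): buffer="mfwhsckymhsr" (len 12), cursors c1@5 c2@11, authorship ...11....22.
After op 4 (insert('d')): buffer="mfwhsdckymhsdr" (len 14), cursors c1@6 c2@13, authorship ...111....222.
After op 5 (insert('y')): buffer="mfwhsdyckymhsdyr" (len 16), cursors c1@7 c2@15, authorship ...1111....2222.
After op 6 (insert('e')): buffer="mfwhsdyeckymhsdyer" (len 18), cursors c1@8 c2@17, authorship ...11111....22222.
After op 7 (move_left): buffer="mfwhsdyeckymhsdyer" (len 18), cursors c1@7 c2@16, authorship ...11111....22222.
After op 8 (insert('m')): buffer="mfwhsdymeckymhsdymer" (len 20), cursors c1@8 c2@18, authorship ...111111....222222.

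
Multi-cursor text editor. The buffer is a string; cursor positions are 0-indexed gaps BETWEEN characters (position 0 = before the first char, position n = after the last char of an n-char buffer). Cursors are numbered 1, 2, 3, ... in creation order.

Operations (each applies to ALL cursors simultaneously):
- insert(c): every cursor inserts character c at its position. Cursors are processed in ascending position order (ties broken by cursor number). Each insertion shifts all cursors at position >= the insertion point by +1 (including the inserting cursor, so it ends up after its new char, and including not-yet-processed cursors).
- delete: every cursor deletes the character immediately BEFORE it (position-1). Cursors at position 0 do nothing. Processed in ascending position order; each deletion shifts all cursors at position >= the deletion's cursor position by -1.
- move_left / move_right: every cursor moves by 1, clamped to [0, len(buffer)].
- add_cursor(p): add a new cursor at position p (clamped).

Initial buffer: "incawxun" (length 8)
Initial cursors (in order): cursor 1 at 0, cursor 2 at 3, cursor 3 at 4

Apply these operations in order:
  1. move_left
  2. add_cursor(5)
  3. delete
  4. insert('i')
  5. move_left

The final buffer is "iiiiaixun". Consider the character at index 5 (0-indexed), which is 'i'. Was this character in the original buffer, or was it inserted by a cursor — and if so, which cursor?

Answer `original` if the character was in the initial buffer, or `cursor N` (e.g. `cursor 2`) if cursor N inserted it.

After op 1 (move_left): buffer="incawxun" (len 8), cursors c1@0 c2@2 c3@3, authorship ........
After op 2 (add_cursor(5)): buffer="incawxun" (len 8), cursors c1@0 c2@2 c3@3 c4@5, authorship ........
After op 3 (delete): buffer="iaxun" (len 5), cursors c1@0 c2@1 c3@1 c4@2, authorship .....
After op 4 (insert('i')): buffer="iiiiaixun" (len 9), cursors c1@1 c2@4 c3@4 c4@6, authorship 1.23.4...
After op 5 (move_left): buffer="iiiiaixun" (len 9), cursors c1@0 c2@3 c3@3 c4@5, authorship 1.23.4...
Authorship (.=original, N=cursor N): 1 . 2 3 . 4 . . .
Index 5: author = 4

Answer: cursor 4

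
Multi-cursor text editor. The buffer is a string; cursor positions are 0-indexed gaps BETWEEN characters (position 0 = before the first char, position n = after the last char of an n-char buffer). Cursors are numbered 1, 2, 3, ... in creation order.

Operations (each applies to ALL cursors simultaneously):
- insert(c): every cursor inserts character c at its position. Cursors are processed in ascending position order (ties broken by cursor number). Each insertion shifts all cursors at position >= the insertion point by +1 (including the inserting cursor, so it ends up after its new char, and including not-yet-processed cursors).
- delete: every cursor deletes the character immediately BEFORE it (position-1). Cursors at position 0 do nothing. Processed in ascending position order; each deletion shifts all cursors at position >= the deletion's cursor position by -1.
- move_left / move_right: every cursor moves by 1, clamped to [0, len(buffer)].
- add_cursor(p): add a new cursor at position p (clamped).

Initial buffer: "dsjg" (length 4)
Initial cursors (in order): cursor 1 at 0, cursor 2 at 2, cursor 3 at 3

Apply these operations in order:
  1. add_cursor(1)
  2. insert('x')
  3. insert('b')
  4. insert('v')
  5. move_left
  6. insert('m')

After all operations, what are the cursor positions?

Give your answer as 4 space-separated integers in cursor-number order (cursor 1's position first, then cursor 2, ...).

After op 1 (add_cursor(1)): buffer="dsjg" (len 4), cursors c1@0 c4@1 c2@2 c3@3, authorship ....
After op 2 (insert('x')): buffer="xdxsxjxg" (len 8), cursors c1@1 c4@3 c2@5 c3@7, authorship 1.4.2.3.
After op 3 (insert('b')): buffer="xbdxbsxbjxbg" (len 12), cursors c1@2 c4@5 c2@8 c3@11, authorship 11.44.22.33.
After op 4 (insert('v')): buffer="xbvdxbvsxbvjxbvg" (len 16), cursors c1@3 c4@7 c2@11 c3@15, authorship 111.444.222.333.
After op 5 (move_left): buffer="xbvdxbvsxbvjxbvg" (len 16), cursors c1@2 c4@6 c2@10 c3@14, authorship 111.444.222.333.
After op 6 (insert('m')): buffer="xbmvdxbmvsxbmvjxbmvg" (len 20), cursors c1@3 c4@8 c2@13 c3@18, authorship 1111.4444.2222.3333.

Answer: 3 13 18 8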